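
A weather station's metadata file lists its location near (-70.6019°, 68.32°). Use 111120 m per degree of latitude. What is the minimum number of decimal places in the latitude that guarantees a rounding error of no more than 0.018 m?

One degree of latitude covers 111120 m.
N decimal places → at most half a unit in the last place, 0.5 × 10⁻ᴺ° = 111120/2 × 10⁻ᴺ m.
Need 0.5 × 111120 × 10⁻ᴺ ≤ 0.018 → 10⁻ᴺ ≤ 3.240e-07, so N ≥ 6.49.
N = 6 would give 0.0556 m (too coarse); N = 7 gives 0.00556 m ≤ 0.018 m.

7 decimal places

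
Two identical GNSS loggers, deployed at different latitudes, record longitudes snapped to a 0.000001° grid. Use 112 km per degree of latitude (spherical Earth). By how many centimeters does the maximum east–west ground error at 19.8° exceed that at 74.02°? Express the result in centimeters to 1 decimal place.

3.7 centimeters

With a 0.000001° grid the true value lies within half a step, ±0.000001°/2 = ±5e-07°, of the stored one.
At 19.8°: 5e-07° × 112000 × cos 19.8° = 5e-07 × 112000 × 0.9409 ≈ 0.052689 m.
At 74.02°: 5e-07° × 112000 × cos 74.02° = 5e-07 × 112000 × 0.2753 ≈ 0.015417 m.
So the lower-latitude error exceeds the higher by 0.052689 − 0.015417 = 0.037272 m.
That is 0.0372724 m = 3.7272 cm.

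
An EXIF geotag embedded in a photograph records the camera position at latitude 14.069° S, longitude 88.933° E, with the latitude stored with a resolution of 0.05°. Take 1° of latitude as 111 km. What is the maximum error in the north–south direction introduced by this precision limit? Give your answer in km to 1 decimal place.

With a 0.05° grid the true value lies within half a step, ±0.05°/2 = ±0.025°, of the stored one.
North–south distance: 0.025° × 111000 m/° = 2775 m.
That is 2775 m = 2.775 km.

2.8 km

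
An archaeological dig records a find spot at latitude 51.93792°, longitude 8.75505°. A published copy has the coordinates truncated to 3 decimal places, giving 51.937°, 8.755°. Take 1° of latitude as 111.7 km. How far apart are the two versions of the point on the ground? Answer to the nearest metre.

103 metres

Δlat = 51.93792 − 51.937 = +0.00092°; Δlon = 8.75505 − 8.755 = +0.00005°.
North–south shift: 0.00092 × 111700 = 102.764 m.
E–W at 51.937°: 0.00005° × 111700 × cos 51.937° = 0.00005 × 111700 × 0.6165 ≈ 3.44331 m.
Combined displacement = (102.764² + 3.44331²)^½ ≈ 102.822 m.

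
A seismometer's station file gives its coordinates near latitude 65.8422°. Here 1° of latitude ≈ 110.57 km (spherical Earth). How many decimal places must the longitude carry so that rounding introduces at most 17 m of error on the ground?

At 65.8422° one degree of longitude covers 110570 × cos 65.8422° ≈ 110570 × 0.4093 ≈ 45250.9 m.
Rounding to N decimal places gives at most 0.5 × 10⁻ᴺ degrees of error, i.e. 0.5 × 10⁻ᴺ × 45250.9 m.
Need 0.5 × 45250.9 × 10⁻ᴺ ≤ 17 → 10⁻ᴺ ≤ 7.514e-04, so N ≥ 3.12.
So 4 decimal places suffice (2.26 m); 3 would allow up to 22.6 m.

4 decimal places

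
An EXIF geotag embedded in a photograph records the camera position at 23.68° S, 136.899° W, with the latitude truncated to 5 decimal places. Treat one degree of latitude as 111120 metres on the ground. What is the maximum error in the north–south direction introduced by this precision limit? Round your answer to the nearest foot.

4 feet

Truncating at 5 decimal places can drop up to a full unit in the last place, so the latitude may be off by as much as 1e-05°.
So the N–S error is at most 1e-05 × 111120 = 1.1112 m.
In feet: 1.1112 m ÷ 0.3048 ≈ 3.6457 ft.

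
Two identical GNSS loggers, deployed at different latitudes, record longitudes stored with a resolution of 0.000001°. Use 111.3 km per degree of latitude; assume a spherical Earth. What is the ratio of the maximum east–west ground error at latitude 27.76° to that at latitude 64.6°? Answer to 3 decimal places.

2.063

With a 0.000001° grid the true value lies within half a step, ±0.000001°/2 = ±5e-07°, of the stored one.
At 27.76°: 5e-07° × 111300 × cos 27.76° = 5e-07 × 111300 × 0.8849 ≈ 0.049245 m.
Error at 64.6° = 5e-07° × 111300 × cos 64.6° ≈ 0.05565 × 0.4289 = 0.02387 m.
The ratio reduces to cos 27.76° / cos 64.6° = 0.8849/0.4289 ≈ 2.0630.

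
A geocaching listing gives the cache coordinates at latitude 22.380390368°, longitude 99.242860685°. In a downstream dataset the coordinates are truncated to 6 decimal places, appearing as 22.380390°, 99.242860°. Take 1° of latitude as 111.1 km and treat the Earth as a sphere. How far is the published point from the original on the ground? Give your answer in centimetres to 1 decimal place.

8.1 centimetres

The latitude changed by +0.000000368° and the longitude by +0.000000685°.
N–S: 0.000000368° × 111100 m/° = 0.0408848 m.
East–west at this latitude: 0.000000685° × 111100 × cos 22.3804° ≈ 0.000000685 × 102732 = 0.0703711 m.
Hypotenuse of the two orthogonal shifts: √(0.0408848² + 0.0703711²) = 0.0813859 m.
That is 0.0813859 m = 8.1386 cm.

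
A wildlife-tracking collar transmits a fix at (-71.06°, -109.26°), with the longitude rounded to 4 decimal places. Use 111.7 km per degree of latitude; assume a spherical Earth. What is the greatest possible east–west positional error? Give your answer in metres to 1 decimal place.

1.8 metres

Rounding to 4 decimal places leaves the longitude within ±5e-05° of the true value.
Parallels shrink by cos φ, so at 71.06° a degree of longitude is 111700 × 0.3246 ≈ 36255.3 m.
Maximum E–W displacement: 5e-05 × 36255.3 = 1.81277 m.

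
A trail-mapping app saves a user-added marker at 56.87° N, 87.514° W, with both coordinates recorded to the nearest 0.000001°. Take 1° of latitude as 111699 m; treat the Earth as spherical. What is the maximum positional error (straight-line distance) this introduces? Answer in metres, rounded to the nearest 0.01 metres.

Rounding to 6 decimal places leaves each coordinate within ±5e-07° of the true value.
N–S: 5e-07° × 111699 m/° = 0.0558495 m.
E–W at 56.87°: 5e-07° × 111699 × cos 56.87° = 5e-07 × 111699 × 0.5465 ≈ 0.030524 m.
Worst case both components are at the extreme and orthogonal: √(0.0558495² + 0.030524²) ≈ 0.0636465 m.

0.06 metres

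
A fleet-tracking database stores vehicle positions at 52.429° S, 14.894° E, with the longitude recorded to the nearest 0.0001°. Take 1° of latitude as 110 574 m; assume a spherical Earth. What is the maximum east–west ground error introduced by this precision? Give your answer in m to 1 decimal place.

3.4 m

Rounding to 4 decimal places leaves the longitude within ±5e-05° of the true value.
One degree of longitude at 52.429° is 110574 × cos 52.429° ≈ 110574 × 0.6097 = 67421.8 m.
So at most 5e-05° × 67421.8 ≈ 3.37109 m east–west.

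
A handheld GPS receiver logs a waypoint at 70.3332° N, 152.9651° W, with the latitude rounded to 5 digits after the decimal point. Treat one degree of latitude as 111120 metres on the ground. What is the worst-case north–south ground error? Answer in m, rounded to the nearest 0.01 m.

0.56 m

Rounding to 5 decimal places leaves the latitude within ±5e-06° of the true value.
So the N–S error is at most 5e-06 × 111120 = 0.5556 m.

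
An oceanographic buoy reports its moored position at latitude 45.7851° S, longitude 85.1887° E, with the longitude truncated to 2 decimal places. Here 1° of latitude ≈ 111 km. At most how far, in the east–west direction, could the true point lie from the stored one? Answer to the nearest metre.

Truncating at 2 decimal places can drop up to a full unit in the last place, so the longitude may be off by as much as 0.01°.
At latitude 45.7851° a degree of longitude spans 111000 m × cos 45.7851° = 111000 × 0.6974 ≈ 77406 m.
So at most 0.01° × 77406 ≈ 774.06 m east–west.

774 metres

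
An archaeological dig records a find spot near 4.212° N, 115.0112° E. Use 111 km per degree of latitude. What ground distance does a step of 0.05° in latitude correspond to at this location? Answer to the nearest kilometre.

6 kilometres

Along a meridian 0.05° is 0.05 × 111000 = 5550 m.
That is 5550 m = 5.55 km.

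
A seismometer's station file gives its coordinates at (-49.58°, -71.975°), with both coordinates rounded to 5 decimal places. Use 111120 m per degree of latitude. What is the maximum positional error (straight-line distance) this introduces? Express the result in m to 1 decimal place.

Rounding to 5 decimal places leaves each coordinate within ±5e-06° of the true value.
N–S: 5e-06° × 111120 m/° = 0.5556 m.
Longitude error → 5e-06 × 111120 × cos 49.58° = 5e-06 × 111120 × 0.6484 ≈ 0.360243 m.
Combining orthogonally: (0.5556² + 0.360243²)^½ ≈ 0.662168 m.

0.7 m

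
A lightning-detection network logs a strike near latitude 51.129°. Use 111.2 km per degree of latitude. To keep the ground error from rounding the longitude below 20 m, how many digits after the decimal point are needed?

4 decimal places

At 51.129° one degree of longitude covers 111200 × cos 51.129° ≈ 111200 × 0.6276 ≈ 69785.7 m.
Rounding to N decimal places gives at most 0.5 × 10⁻ᴺ degrees of error, i.e. 0.5 × 10⁻ᴺ × 69785.7 m.
Setting 34892.8 × 10⁻ᴺ ≤ 20 gives 10ᴺ ≥ 1745, i.e. N ≥ 3.24.
N = 3 would give 34.9 m (too coarse); N = 4 gives 3.49 m ≤ 20 m.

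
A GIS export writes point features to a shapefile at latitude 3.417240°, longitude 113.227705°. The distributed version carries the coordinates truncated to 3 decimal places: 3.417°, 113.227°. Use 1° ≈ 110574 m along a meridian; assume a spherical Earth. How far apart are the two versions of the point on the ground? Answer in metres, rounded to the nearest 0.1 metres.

82.2 metres

Δlat = 3.417240 − 3.417 = +0.000240°; Δlon = 113.227705 − 113.227 = +0.000705°.
North–south shift: 0.000240 × 110574 = 26.5378 m.
E–W at 3.417°: 0.000705° × 110574 × cos 3.417° = 0.000705 × 110574 × 0.9982 ≈ 77.8161 m.
Distance: √(26.5378² + 77.8161²) ≈ 82.2168 m.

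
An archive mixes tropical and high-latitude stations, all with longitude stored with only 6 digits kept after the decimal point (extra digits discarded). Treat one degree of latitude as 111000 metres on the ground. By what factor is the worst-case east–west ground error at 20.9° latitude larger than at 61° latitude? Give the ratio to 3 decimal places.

Truncating at 6 decimal places can drop up to a full unit in the last place, so the longitude may be off by as much as 1e-06°.
At 20.9°: 1e-06° × 111000 × cos 20.9° = 1e-06 × 111000 × 0.9342 ≈ 0.1037 m.
At 61°: 1e-06° × 111000 × cos 61° = 1e-06 × 111000 × 0.4848 ≈ 0.053814 m.
The ratio reduces to cos 20.9° / cos 61° = 0.9342/0.4848 ≈ 1.9270.

1.927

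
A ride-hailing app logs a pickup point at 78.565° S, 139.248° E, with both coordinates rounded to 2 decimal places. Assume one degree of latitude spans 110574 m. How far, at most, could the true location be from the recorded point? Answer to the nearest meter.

564 meters

Rounding to 2 decimal places leaves each coordinate within ±0.005° of the true value.
Latitude error → 0.005 × 110574 = 552.87 m along the meridian.
Longitude error → 0.005 × 110574 × cos 78.565° = 0.005 × 110574 × 0.1983 ≈ 109.61 m.
Worst case both components are at the extreme and orthogonal: √(552.87² + 109.61²) ≈ 563.631 m.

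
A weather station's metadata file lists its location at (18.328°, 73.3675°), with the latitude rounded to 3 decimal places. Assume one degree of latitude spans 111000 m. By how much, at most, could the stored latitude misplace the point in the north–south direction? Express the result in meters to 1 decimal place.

Rounding to 3 decimal places leaves the latitude within ±0.0005° of the true value.
Along the meridian that is 0.0005° × 111000 m/° = 55.5 m.

55.5 meters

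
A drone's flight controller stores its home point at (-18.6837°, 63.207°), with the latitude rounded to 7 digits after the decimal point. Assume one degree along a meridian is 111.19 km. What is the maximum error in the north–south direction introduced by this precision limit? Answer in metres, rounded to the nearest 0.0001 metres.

Rounding to 7 decimal places leaves the latitude within ±5e-08° of the true value.
Along the meridian that is 5e-08° × 111190 m/° = 0.0055595 m.

0.0056 metres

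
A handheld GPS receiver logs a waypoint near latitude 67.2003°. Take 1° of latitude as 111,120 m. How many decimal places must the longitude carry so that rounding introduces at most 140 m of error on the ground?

3 decimal places

At 67.2003° one degree of longitude covers 111120 × cos 67.2003° ≈ 111120 × 0.3875 ≈ 43060.2 m.
N decimal places → at most half a unit in the last place, 0.5 × 10⁻ᴺ° = 43060.2/2 × 10⁻ᴺ m.
Need 0.5 × 43060.2 × 10⁻ᴺ ≤ 140 → 10⁻ᴺ ≤ 6.503e-03, so N ≥ 2.19.
At 2 places the error can reach 215 m, but 3 places keeps it to 21.5 m.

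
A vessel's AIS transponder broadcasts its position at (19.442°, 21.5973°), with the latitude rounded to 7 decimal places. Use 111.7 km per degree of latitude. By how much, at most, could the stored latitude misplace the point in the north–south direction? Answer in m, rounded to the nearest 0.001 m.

0.006 m

Rounding to 7 decimal places leaves the latitude within ±5e-08° of the true value.
Along the meridian that is 5e-08° × 111700 m/° = 0.005585 m.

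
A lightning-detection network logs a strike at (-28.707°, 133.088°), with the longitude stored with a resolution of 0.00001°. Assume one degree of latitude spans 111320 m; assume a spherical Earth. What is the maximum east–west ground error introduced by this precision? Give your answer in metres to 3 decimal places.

With a 0.00001° grid the true value lies within half a step, ±0.00001°/2 = ±5e-06°, of the stored one.
At latitude 28.707° a degree of longitude spans 111320 m × cos 28.707° = 111320 × 0.8771 ≈ 97637.4 m.
So at most 5e-06° × 97637.4 ≈ 0.488187 m east–west.

0.488 metres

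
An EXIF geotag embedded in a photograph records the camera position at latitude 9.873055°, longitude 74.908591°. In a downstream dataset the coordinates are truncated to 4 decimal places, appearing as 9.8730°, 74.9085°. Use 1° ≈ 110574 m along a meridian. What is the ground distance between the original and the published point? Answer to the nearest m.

12 m

Δlat = 9.873055 − 9.8730 = +0.000055°; Δlon = 74.908591 − 74.9085 = +0.000091°.
N–S: 0.000055° × 110574 m/° = 6.08157 m.
East–west at this latitude: 0.000091° × 110574 × cos 9.873° ≈ 0.000091 × 108936 = 9.91321 m.
Combined displacement = (6.08157² + 9.91321²)^½ ≈ 11.63 m.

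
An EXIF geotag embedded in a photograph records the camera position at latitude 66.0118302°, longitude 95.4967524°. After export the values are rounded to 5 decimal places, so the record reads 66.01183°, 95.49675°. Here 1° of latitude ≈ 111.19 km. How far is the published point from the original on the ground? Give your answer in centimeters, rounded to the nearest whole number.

The latitude changed by +0.0000002° and the longitude by +0.0000024°.
N–S: 0.0000002° × 111190 m/° = 0.022238 m.
E–W at 66.0118°: 0.0000024° × 111190 × cos 66.0118° = 0.0000024 × 111190 × 0.4065 ≈ 0.10849 m.
Combined displacement = (0.022238² + 0.10849²)^½ ≈ 0.110745 m.
That is 0.110745 m = 11.075 cm.

11 centimeters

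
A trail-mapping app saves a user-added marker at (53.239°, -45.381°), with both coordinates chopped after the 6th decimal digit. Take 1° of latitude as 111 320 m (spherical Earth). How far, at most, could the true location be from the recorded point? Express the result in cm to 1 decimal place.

13.0 cm

Truncating at 6 decimal places can drop up to a full unit in the last place, so each coordinate may be off by as much as 1e-06°.
North–south component: 1e-06° × 111320 = 0.11132 m.
Longitude error → 1e-06 × 111320 × cos 53.239° = 1e-06 × 111320 × 0.5985 ≈ 0.0666226 m.
Worst case both components are at the extreme and orthogonal: √(0.11132² + 0.0666226²) ≈ 0.129733 m.
That is 0.129733 m = 12.973 cm.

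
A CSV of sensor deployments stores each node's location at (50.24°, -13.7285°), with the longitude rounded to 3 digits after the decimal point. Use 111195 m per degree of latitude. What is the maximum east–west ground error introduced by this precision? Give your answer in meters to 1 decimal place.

Rounding to 3 decimal places leaves the longitude within ±0.0005° of the true value.
Parallels shrink by cos φ, so at 50.24° a degree of longitude is 111195 × 0.6396 ≈ 71117.3 m.
So at most 0.0005° × 71117.3 ≈ 35.5587 m east–west.

35.6 meters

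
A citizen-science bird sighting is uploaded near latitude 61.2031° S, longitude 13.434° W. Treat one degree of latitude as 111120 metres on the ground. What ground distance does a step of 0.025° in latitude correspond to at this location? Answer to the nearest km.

3 km

Along a meridian 0.025° is 0.025 × 111120 = 2778 m.
That is 2778 m = 2.778 km.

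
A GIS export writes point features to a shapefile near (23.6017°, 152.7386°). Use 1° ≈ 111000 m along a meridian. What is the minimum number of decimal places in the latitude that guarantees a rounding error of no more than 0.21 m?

6

One degree of latitude covers 111000 m.
With N decimal places the half-ulp bound is 0.5·10⁻ᴺ°, or 0.5·10⁻ᴺ × 111000 m on the ground.
Need 0.5 × 111000 × 10⁻ᴺ ≤ 0.21 → 10⁻ᴺ ≤ 3.784e-06, so N ≥ 5.42.
N = 5 would give 0.555 m (too coarse); N = 6 gives 0.0555 m ≤ 0.21 m.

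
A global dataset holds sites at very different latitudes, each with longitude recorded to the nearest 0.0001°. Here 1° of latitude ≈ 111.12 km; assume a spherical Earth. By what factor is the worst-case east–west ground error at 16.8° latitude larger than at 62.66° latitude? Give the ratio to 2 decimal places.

Rounding to 4 decimal places leaves the longitude within ±5e-05° of the true value.
At 16.8°: 5e-05° × 111120 × cos 16.8° = 5e-05 × 111120 × 0.9573 ≈ 5.3189 m.
At 62.66°: 5e-05° × 111120 × cos 62.66° = 5e-05 × 111120 × 0.4593 ≈ 2.5517 m.
The ratio reduces to cos 16.8° / cos 62.66° = 0.9573/0.4593 ≈ 2.0844.

2.08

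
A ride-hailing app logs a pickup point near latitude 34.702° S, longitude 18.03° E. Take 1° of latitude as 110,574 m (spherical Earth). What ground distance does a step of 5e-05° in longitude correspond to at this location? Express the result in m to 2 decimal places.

4.55 m

At 34.702° a degree of longitude is 110574 × cos 34.702° ≈ 90905.6 m, so 5e-05° corresponds to 4.54528 m.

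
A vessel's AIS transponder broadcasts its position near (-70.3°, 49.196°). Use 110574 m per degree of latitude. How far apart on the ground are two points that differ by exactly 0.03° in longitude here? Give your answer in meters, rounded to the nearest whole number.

0.03° of longitude at 70.3° is 0.03 × 110574 × cos 70.3° ≈ 0.03 × 37274 = 1118.22 m.

1118 meters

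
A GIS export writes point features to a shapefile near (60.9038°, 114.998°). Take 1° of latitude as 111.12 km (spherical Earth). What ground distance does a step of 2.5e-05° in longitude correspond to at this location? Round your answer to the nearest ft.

4 ft

At 60.9038° a degree of longitude is 111120 × cos 60.9038° ≈ 54035.1 m, so 2.5e-05° corresponds to 1.35088 m.
Converting: 1.35088 m × 3.2808 ft/m ≈ 4.432 ft.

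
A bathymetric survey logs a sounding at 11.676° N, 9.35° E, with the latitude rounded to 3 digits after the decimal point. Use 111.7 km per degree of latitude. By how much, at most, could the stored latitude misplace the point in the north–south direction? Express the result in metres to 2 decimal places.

Rounding to 3 decimal places leaves the latitude within ±0.0005° of the true value.
Along the meridian that is 0.0005° × 111700 m/° = 55.85 m.

55.85 metres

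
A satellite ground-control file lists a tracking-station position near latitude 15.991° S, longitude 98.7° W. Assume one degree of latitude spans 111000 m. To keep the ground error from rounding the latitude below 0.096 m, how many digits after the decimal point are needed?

One degree of latitude covers 111000 m.
With N decimal places the half-ulp bound is 0.5·10⁻ᴺ°, or 0.5·10⁻ᴺ × 111000 m on the ground.
Need 0.5 × 111000 × 10⁻ᴺ ≤ 0.096 → 10⁻ᴺ ≤ 1.730e-06, so N ≥ 5.76.
So 6 decimal places suffice (0.0555 m); 5 would allow up to 0.555 m.

6 decimal places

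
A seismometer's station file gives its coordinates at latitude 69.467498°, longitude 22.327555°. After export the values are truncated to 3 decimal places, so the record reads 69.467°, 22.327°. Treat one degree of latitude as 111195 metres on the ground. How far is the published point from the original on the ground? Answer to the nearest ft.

195 ft

The latitude changed by +0.000498° and the longitude by +0.000555°.
N–S: 0.000498° × 111195 m/° = 55.3751 m.
E–W at 69.467°: 0.000555° × 111195 × cos 69.467° = 0.000555 × 111195 × 0.3507 ≈ 21.6457 m.
Distance: √(55.3751² + 21.6457²) ≈ 59.4554 m.
In feet: 59.4554 m ÷ 0.3048 ≈ 195.06 ft.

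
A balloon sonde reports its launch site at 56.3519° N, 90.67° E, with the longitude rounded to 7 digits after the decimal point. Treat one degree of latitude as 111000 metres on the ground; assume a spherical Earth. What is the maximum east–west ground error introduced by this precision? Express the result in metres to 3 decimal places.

0.003 metres

Rounding to 7 decimal places leaves the longitude within ±5e-08° of the true value.
Parallels shrink by cos φ, so at 56.3519° a degree of longitude is 111000 × 0.5541 ≈ 61504.1 m.
East–west error: 5e-08° × 61504.1 m/° ≈ 0.0030752 m.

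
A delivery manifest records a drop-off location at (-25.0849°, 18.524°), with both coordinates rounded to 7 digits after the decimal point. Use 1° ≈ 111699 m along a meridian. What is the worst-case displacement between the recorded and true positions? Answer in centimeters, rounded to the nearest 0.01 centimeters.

0.75 centimeters

Rounding to 7 decimal places leaves each coordinate within ±5e-08° of the true value.
North–south component: 5e-08° × 111699 = 0.00558495 m.
E–W at 25.0849°: 5e-08° × 111699 × cos 25.0849° = 5e-08 × 111699 × 0.9057 ≈ 0.00505818 m.
The two errors are perpendicular, so the maximum displacement is √(0.00558495² + 0.00505818²) ≈ 0.00753504 m.
That is 0.00753504 m = 0.7535 cm.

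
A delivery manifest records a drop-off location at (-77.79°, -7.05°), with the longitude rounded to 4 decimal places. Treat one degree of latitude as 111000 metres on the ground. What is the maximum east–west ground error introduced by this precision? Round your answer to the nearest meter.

1 meters

Rounding to 4 decimal places leaves the longitude within ±5e-05° of the true value.
One degree of longitude at 77.79° is 111000 × cos 77.79° ≈ 111000 × 0.2115 = 23476 m.
Maximum E–W displacement: 5e-05 × 23476 = 1.1738 m.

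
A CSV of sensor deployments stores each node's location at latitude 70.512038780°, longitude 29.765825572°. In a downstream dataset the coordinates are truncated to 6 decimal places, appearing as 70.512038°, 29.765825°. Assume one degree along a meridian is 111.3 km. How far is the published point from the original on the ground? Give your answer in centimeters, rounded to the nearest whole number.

9 centimeters

Δlat = 70.512038780 − 70.512038 = +0.000000780°; Δlon = 29.765825572 − 29.765825 = +0.000000572°.
N–S: 0.000000780° × 111300 m/° = 0.086814 m.
East–west at this latitude: 0.000000572° × 111300 × cos 70.512° ≈ 0.000000572 × 37130.7 = 0.0212387 m.
Combined displacement = (0.086814² + 0.0212387²)^½ ≈ 0.0893742 m.
That is 0.0893742 m = 8.9374 cm.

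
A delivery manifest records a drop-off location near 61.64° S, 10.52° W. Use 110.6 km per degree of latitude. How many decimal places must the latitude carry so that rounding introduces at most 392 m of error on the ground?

3 decimal places

One degree of latitude covers 110600 m.
Rounding to N decimal places gives at most 0.5 × 10⁻ᴺ degrees of error, i.e. 0.5 × 10⁻ᴺ × 110600 m.
Need 0.5 × 110600 × 10⁻ᴺ ≤ 392 → 10⁻ᴺ ≤ 7.089e-03, so N ≥ 2.15.
N = 2 would give 553 m (too coarse); N = 3 gives 55.3 m ≤ 392 m.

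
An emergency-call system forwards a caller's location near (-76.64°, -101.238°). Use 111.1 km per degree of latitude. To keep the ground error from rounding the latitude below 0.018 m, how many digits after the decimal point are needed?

7 decimal places

One degree of latitude covers 111100 m.
With N decimal places the half-ulp bound is 0.5·10⁻ᴺ°, or 0.5·10⁻ᴺ × 111100 m on the ground.
Setting 55550 × 10⁻ᴺ ≤ 0.018 gives 10ᴺ ≥ 3.086e+06, i.e. N ≥ 6.49.
N = 6 would give 0.0555 m (too coarse); N = 7 gives 0.00556 m ≤ 0.018 m.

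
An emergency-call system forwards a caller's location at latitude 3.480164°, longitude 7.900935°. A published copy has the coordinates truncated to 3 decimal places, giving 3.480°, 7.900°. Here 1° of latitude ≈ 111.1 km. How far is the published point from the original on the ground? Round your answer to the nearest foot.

The latitude changed by +0.000164° and the longitude by +0.000935°.
N–S: 0.000164° × 111100 m/° = 18.2204 m.
E–W at 3.48°: 0.000935° × 111100 × cos 3.48° = 0.000935 × 111100 × 0.9982 ≈ 103.687 m.
Distance: √(18.2204² + 103.687²) ≈ 105.276 m.
In feet: 105.276 m ÷ 0.3048 ≈ 345.39 ft.

345 feet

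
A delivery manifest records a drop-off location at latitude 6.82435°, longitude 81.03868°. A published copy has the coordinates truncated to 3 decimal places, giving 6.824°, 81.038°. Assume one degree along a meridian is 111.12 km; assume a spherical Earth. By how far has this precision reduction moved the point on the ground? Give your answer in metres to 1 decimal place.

Δlat = 6.82435 − 6.824 = +0.00035°; Δlon = 81.03868 − 81.038 = +0.00068°.
N–S: 0.00035° × 111120 m/° = 38.892 m.
East–west at this latitude: 0.00068° × 111120 × cos 6.824° ≈ 0.00068 × 110333 = 75.0263 m.
Distance: √(38.892² + 75.0263²) ≈ 84.5076 m.

84.5 metres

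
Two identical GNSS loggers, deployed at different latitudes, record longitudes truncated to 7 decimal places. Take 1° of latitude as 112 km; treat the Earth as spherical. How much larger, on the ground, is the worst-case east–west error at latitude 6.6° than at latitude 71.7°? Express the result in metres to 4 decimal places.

Truncating at 7 decimal places can drop up to a full unit in the last place, so the longitude may be off by as much as 1e-07°.
Error at 6.6° = 1e-07° × 112000 × cos 6.6° ≈ 0.0112 × 0.9934 = 0.011126 m.
At 71.7°: 1e-07° × 112000 × cos 71.7° = 1e-07 × 112000 × 0.3140 ≈ 0.0035167 m.
Difference: 0.011126 − 0.0035167 = 0.0076091 m.

0.0076 metres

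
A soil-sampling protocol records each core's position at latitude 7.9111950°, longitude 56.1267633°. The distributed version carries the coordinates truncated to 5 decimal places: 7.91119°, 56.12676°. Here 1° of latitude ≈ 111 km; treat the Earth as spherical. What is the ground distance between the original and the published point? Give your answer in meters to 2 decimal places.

The latitude changed by +0.0000050° and the longitude by +0.0000033°.
North–south shift: 0.0000050 × 111000 = 0.555 m.
E–W at 7.91119°: 0.0000033° × 111000 × cos 7.91119° = 0.0000033 × 111000 × 0.9905 ≈ 0.362814 m.
Hypotenuse of the two orthogonal shifts: √(0.555² + 0.362814²) = 0.663068 m.

0.66 meters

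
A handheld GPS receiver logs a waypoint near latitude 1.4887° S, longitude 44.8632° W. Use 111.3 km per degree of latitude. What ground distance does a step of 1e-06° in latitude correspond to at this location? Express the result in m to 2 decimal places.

0.11 m

Along a meridian 1e-06° is 1e-06 × 111300 = 0.1113 m.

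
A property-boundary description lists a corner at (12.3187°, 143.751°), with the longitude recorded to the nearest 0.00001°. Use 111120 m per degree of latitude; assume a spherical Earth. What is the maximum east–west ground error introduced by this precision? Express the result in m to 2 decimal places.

Rounding to 5 decimal places leaves the longitude within ±5e-06° of the true value.
Parallels shrink by cos φ, so at 12.3187° a degree of longitude is 111120 × 0.9770 ≈ 108562 m.
Maximum E–W displacement: 5e-06 × 108562 = 0.542808 m.

0.54 m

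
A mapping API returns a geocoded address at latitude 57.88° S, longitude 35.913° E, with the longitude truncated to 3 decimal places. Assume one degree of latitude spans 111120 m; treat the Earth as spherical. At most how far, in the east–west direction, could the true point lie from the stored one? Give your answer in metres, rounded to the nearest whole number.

59 metres

Truncating at 3 decimal places can drop up to a full unit in the last place, so the longitude may be off by as much as 0.001°.
At latitude 57.88° a degree of longitude spans 111120 m × cos 57.88° = 111120 × 0.5317 ≈ 59081.9 m.
Maximum E–W displacement: 0.001 × 59081.9 = 59.0819 m.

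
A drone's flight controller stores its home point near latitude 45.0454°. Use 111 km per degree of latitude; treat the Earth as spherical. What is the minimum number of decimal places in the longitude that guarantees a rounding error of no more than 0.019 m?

At 45.0454° one degree of longitude covers 111000 × cos 45.0454° ≈ 111000 × 0.7065 ≈ 78426.6 m.
With N decimal places the half-ulp bound is 0.5·10⁻ᴺ°, or 0.5·10⁻ᴺ × 78426.6 m on the ground.
Need 0.5 × 78426.6 × 10⁻ᴺ ≤ 0.019 → 10⁻ᴺ ≤ 4.845e-07, so N ≥ 6.31.
So 7 decimal places suffice (0.00392 m); 6 would allow up to 0.0392 m.

7 decimal places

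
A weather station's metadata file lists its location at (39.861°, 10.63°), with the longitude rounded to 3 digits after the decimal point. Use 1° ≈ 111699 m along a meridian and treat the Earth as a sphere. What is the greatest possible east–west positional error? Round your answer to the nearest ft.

Rounding to 3 decimal places leaves the longitude within ±0.0005° of the true value.
Parallels shrink by cos φ, so at 39.861° a degree of longitude is 111699 × 0.7676 ≈ 85740.3 m.
Maximum E–W displacement: 0.0005 × 85740.3 = 42.8702 m.
Converting: 42.8702 m × 3.2808 ft/m ≈ 140.65 ft.

141 ft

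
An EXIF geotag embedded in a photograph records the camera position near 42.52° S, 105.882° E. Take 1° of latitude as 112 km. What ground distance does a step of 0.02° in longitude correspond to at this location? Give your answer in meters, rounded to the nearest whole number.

1651 meters

0.02° of longitude at 42.52° is 0.02 × 112000 × cos 42.52° ≈ 0.02 × 82548.6 = 1650.97 m.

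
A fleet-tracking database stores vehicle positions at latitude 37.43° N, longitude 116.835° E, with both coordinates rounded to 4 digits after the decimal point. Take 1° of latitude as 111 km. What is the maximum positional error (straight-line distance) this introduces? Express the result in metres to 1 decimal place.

Rounding to 4 decimal places leaves each coordinate within ±5e-05° of the true value.
N–S: 5e-05° × 111000 m/° = 5.55 m.
Longitude error → 5e-05 × 111000 × cos 37.43° = 5e-05 × 111000 × 0.7941 ≈ 4.40724 m.
Worst case both components are at the extreme and orthogonal: √(5.55² + 4.40724²) ≈ 7.08705 m.

7.1 metres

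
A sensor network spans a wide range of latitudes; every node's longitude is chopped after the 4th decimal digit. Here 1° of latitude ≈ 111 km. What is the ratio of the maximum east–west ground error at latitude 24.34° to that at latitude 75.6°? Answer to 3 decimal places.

3.664

Truncating at 4 decimal places can drop up to a full unit in the last place, so the longitude may be off by as much as 0.0001°.
At 24.34°: 0.0001° × 111000 × cos 24.34° = 0.0001 × 111000 × 0.9111 ≈ 10.113 m.
At 75.6°: 0.0001° × 111000 × cos 75.6° = 0.0001 × 111000 × 0.2487 ≈ 2.7605 m.
Ratio: 10.113 / 2.7605 = cos 24.34° / cos 75.6° ≈ 3.6637.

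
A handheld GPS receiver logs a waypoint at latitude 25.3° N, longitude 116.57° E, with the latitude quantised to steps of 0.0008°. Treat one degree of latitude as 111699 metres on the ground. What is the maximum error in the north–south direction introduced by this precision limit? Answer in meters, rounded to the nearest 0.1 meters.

With a 0.0008° grid the true value lies within half a step, ±0.0008°/2 = ±0.0004°, of the stored one.
Along the meridian that is 0.0004° × 111699 m/° = 44.6796 m.

44.7 meters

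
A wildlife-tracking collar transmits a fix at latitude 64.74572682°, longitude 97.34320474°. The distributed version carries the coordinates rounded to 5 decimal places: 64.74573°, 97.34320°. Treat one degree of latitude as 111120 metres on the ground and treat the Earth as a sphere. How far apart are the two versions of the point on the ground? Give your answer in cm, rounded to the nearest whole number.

Δlat = 64.74572682 − 64.74573 = -0.00000318°; Δlon = 97.34320474 − 97.34320 = +0.00000474°.
North–south shift: -0.00000318 × 111120 = -0.353362 m.
East–west at this latitude: 0.00000474° × 111120 × cos 64.7457° ≈ 0.00000474 × 47407.8 = 0.224713 m.
Hypotenuse of the two orthogonal shifts: √(0.353362² + 0.224713²) = 0.418761 m.
That is 0.418761 m = 41.876 cm.

42 cm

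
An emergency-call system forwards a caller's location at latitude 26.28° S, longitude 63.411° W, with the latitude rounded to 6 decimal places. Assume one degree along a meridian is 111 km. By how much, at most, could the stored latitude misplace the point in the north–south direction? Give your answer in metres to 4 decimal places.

Rounding to 6 decimal places leaves the latitude within ±5e-07° of the true value.
North–south distance: 5e-07° × 111000 m/° = 0.0555 m.

0.0555 metres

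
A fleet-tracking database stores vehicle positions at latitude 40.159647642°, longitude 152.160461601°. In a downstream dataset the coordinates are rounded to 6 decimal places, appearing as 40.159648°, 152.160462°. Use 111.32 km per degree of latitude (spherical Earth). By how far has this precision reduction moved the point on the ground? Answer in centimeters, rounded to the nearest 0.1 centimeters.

5.2 centimeters

The latitude changed by -0.000000358° and the longitude by -0.000000399°.
N–S: -0.000000358° × 111320 m/° = -0.0398526 m.
East–west at this latitude: -0.000000399° × 111320 × cos 40.1596° ≈ -0.000000399 × 85076.4 = -0.0339455 m.
Combined displacement = (0.0398526² + 0.0339455²)^½ ≈ 0.05235 m.
That is 0.05235 m = 5.235 cm.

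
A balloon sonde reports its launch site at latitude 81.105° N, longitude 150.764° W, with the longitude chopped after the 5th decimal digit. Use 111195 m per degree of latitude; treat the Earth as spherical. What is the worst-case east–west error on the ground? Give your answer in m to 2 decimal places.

0.17 m

Truncating at 5 decimal places can drop up to a full unit in the last place, so the longitude may be off by as much as 1e-05°.
At latitude 81.105° a degree of longitude spans 111195 m × cos 81.105° = 111195 × 0.1546 ≈ 17193.4 m.
Maximum E–W displacement: 1e-05 × 17193.4 = 0.171934 m.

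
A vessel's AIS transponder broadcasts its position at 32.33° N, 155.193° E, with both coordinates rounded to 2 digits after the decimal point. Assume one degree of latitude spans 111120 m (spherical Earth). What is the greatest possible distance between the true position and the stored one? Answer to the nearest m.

Rounding to 2 decimal places leaves each coordinate within ±0.005° of the true value.
Latitude error → 0.005 × 111120 = 555.6 m along the meridian.
Longitude error → 0.005 × 111120 × cos 32.33° = 0.005 × 111120 × 0.8450 ≈ 469.472 m.
Worst case both components are at the extreme and orthogonal: √(555.6² + 469.472²) ≈ 727.389 m.

727 m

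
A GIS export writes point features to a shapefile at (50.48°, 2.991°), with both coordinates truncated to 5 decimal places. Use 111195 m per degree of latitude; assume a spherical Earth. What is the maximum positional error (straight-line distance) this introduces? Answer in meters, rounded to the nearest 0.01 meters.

Truncating at 5 decimal places can drop up to a full unit in the last place, so each coordinate may be off by as much as 1e-05°.
North–south component: 1e-05° × 111195 = 1.11195 m.
Longitude error → 1e-05 × 111195 × cos 50.48° = 1e-05 × 111195 × 0.6363 ≈ 0.707587 m.
Worst case both components are at the extreme and orthogonal: √(1.11195² + 0.707587²) ≈ 1.318 m.

1.32 meters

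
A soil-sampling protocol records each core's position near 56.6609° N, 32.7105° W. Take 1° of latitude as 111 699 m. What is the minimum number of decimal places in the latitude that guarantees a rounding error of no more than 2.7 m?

5

One degree of latitude covers 111699 m.
With N decimal places the half-ulp bound is 0.5·10⁻ᴺ°, or 0.5·10⁻ᴺ × 111699 m on the ground.
Setting 55849.5 × 10⁻ᴺ ≤ 2.7 gives 10ᴺ ≥ 2.068e+04, i.e. N ≥ 4.32.
At 4 places the error can reach 5.58 m, but 5 places keeps it to 0.558 m.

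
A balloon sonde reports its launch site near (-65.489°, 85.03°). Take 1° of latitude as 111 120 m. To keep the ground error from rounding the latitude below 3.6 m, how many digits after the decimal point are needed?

One degree of latitude covers 111120 m.
N decimal places → at most half a unit in the last place, 0.5 × 10⁻ᴺ° = 111120/2 × 10⁻ᴺ m.
Need 0.5 × 111120 × 10⁻ᴺ ≤ 3.6 → 10⁻ᴺ ≤ 6.479e-05, so N ≥ 4.19.
N = 4 would give 5.56 m (too coarse); N = 5 gives 0.556 m ≤ 3.6 m.

5 decimal places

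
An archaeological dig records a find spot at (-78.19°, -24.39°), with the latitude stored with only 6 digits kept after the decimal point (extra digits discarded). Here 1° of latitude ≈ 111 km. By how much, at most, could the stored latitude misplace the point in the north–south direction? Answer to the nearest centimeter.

11 centimeters

Truncating at 6 decimal places can drop up to a full unit in the last place, so the latitude may be off by as much as 1e-06°.
So the N–S error is at most 1e-06 × 111000 = 0.111 m.
That is 0.111 m = 11.1 cm.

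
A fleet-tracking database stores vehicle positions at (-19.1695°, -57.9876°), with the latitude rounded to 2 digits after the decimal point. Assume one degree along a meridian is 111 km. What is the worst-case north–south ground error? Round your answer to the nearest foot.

1821 feet

Rounding to 2 decimal places leaves the latitude within ±0.005° of the true value.
So the N–S error is at most 0.005 × 111000 = 555 m.
In feet: 555 m ÷ 0.3048 ≈ 1820.9 ft.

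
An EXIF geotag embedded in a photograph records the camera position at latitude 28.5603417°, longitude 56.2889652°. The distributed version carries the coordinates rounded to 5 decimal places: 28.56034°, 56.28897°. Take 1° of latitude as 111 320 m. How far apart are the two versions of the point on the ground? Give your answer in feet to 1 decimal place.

The latitude changed by +0.0000017° and the longitude by -0.0000048°.
North–south shift: 0.0000017 × 111320 = 0.189244 m.
E–W at 28.5603°: -0.0000048° × 111320 × cos 28.5603° = -0.0000048 × 111320 × 0.8783 ≈ -0.469315 m.
Combined displacement = (0.189244² + 0.469315²)^½ ≈ 0.506033 m.
Converting: 0.506033 m × 3.2808 ft/m ≈ 1.6602 ft.

1.7 feet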